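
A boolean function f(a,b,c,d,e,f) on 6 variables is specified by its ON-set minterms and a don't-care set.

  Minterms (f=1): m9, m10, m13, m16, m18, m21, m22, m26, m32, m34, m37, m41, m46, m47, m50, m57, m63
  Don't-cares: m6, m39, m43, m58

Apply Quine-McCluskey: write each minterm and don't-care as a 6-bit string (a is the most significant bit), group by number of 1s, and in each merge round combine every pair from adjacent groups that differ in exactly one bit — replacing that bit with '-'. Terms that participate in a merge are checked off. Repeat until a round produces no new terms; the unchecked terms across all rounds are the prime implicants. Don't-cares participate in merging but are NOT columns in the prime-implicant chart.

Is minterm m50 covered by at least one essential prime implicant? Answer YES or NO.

[col 0] 000110*, 001001*, 001010*, 001101*, 010000*, 010010*, 010101, 010110*, 011010*, 100000*, 100010*, 100101*, 100111*, 101001*, 101011*, 101110*, 101111*, 110010*, 111001*, 111010*, 111111*
[col 1] -01001, -10010*, -11010*, 0-0110, 0-1010, 001-01, 01-010*, 010-10, 0100-0, 1-0010, 1-1001, 1-1111, 10-111, 1000-0, 1001-1, 101-11, 1010-1, 10111-, 11-010*
[col 2] -1-010
Prime implicants: -01001, -1-010, 0-0110, 0-1010, 001-01, 010-10, 0100-0, 010101, 1-0010, 1-1001, 1-1111, 10-111, 1000-0, 1001-1, 101-11, 1010-1, 10111-
PI chart (minterm → PIs covering it):
  9 | -01001,001-01
  10 | 0-1010  (sole → essential)
  13 | 001-01  (sole → essential)
  16 | 0100-0  (sole → essential)
  18 | -1-010,010-10,0100-0
  21 | 010101  (sole → essential)
  22 | 0-0110,010-10
  26 | -1-010,0-1010
  32 | 1000-0  (sole → essential)
  34 | 1-0010,1000-0
  37 | 1001-1  (sole → essential)
  41 | -01001,1-1001,1010-1
  46 | 10111-  (sole → essential)
  47 | 1-1111,10-111,101-11,10111-
  50 | -1-010,1-0010
  57 | 1-1001  (sole → essential)
  63 | 1-1111  (sole → essential)
Essential prime implicants: 0-1010, 001-01, 0100-0, 010101, 1-1001, 1-1111, 1000-0, 1001-1, 10111-

NO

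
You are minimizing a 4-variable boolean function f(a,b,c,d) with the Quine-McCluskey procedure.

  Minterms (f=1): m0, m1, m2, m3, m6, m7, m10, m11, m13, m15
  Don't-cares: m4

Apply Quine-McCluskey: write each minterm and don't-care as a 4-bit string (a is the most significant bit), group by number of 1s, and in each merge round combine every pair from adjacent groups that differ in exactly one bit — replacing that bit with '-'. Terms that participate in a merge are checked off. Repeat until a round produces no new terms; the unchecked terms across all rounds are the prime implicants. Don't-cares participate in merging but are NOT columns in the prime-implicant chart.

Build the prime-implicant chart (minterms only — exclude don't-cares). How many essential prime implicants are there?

size-2^0 implicants → 0000(✓)  0001(✓)  0010(✓)  0011(✓)  0100(✓)  0110(✓)  0111(✓)  1010(✓)  1011(✓)  1101(✓)  1111(✓)
size-2^1 implicants → -010(✓)  -011(✓)  -111(✓)  0-00(✓)  0-10(✓)  0-11(✓)  00-0(✓)  00-1(✓)  000-(✓)  001-(✓)  01-0(✓)  011-(✓)  1-11(✓)  101-(✓)  11-1
size-2^2 implicants → --11  -01-  0--0  0-1-  00--
Unchecked terms (primes): --11, -01-, 0--0, 0-1-, 00--, 11-1
Minterm coverage:
  m0 ⊆ 0--0,00--
  m1 ⊆ 00-- [E]
  m2 ⊆ -01-,0--0,0-1-,00--
  m3 ⊆ --11,-01-,0-1-,00--
  m6 ⊆ 0--0,0-1-
  m7 ⊆ --11,0-1-
  m10 ⊆ -01- [E]
  m11 ⊆ --11,-01-
  m13 ⊆ 11-1 [E]
  m15 ⊆ --11,11-1
E = {-01-, 00--, 11-1}

3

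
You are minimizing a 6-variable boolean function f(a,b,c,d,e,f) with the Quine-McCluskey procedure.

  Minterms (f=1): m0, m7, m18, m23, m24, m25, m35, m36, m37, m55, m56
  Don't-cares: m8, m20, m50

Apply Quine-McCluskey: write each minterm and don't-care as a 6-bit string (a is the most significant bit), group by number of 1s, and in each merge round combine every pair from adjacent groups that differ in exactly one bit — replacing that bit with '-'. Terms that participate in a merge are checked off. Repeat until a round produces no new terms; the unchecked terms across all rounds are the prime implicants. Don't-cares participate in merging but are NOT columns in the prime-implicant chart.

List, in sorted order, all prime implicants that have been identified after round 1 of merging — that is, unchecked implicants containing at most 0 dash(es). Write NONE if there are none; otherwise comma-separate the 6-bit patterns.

010100, 100011

Round 0: 000000✓ 000111✓ 001000✓ 010010✓ 010100 010111✓ 011000✓ 011001✓ 100011 100100✓ 100101✓ 110010✓ 110111✓ 111000✓
Round 1: -10010 -10111 -11000 0-0111 0-1000 00-000 01100- 10010-
PIs = {-10010, -10111, -11000, 0-0111, 0-1000, 00-000, 010100, 01100-, 100011, 10010-}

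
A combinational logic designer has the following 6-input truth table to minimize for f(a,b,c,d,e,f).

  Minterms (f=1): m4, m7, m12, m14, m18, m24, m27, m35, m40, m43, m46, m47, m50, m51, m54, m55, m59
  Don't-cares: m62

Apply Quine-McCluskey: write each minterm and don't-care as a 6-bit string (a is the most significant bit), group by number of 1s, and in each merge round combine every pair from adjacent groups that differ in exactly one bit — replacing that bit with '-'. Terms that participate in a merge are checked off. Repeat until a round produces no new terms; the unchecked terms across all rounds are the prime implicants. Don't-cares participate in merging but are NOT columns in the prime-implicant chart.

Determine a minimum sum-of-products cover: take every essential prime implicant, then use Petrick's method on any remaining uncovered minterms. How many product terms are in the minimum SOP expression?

size-2^0 implicants → 000100(✓)  000111  001100(✓)  001110(✓)  010010(✓)  011000  011011(✓)  100011(✓)  101000  101011(✓)  101110(✓)  101111(✓)  110010(✓)  110011(✓)  110110(✓)  110111(✓)  111011(✓)  111110(✓)
size-2^1 implicants → -01110  -10010  -11011  00-100  0011-0  1-0011(✓)  1-1011(✓)  1-1110  10-011(✓)  101-11  10111-  11-011(✓)  11-110  110-10(✓)  110-11(✓)  11001-(✓)  11011-(✓)
size-2^2 implicants → 1--011  110-1-
Unchecked terms (primes): -01110, -10010, -11011, 00-100, 000111, 0011-0, 011000, 1--011, 1-1110, 101-11, 101000, 10111-, 11-110, 110-1-
Minterm coverage:
  m4 ⊆ 00-100 [E]
  m7 ⊆ 000111 [E]
  m12 ⊆ 00-100,0011-0
  m14 ⊆ -01110,0011-0
  m18 ⊆ -10010 [E]
  m24 ⊆ 011000 [E]
  m27 ⊆ -11011 [E]
  m35 ⊆ 1--011 [E]
  m40 ⊆ 101000 [E]
  m43 ⊆ 1--011,101-11
  m46 ⊆ -01110,1-1110,10111-
  m47 ⊆ 101-11,10111-
  m50 ⊆ -10010,110-1-
  m51 ⊆ 1--011,110-1-
  m54 ⊆ 11-110,110-1-
  m55 ⊆ 110-1- [E]
  m59 ⊆ -11011,1--011
E = {-10010, -11011, 00-100, 000111, 011000, 1--011, 101000, 110-1-}
Petrick residual → -01110, 101-11
Cover = b'cdef' + bc'd'ef' + bcd'ef + a'b'de'f' + a'b'c'def + a'bcd'e'f' + ad'ef + ab'cef + ab'cd'e'f' + abc'e  |cover|=10

10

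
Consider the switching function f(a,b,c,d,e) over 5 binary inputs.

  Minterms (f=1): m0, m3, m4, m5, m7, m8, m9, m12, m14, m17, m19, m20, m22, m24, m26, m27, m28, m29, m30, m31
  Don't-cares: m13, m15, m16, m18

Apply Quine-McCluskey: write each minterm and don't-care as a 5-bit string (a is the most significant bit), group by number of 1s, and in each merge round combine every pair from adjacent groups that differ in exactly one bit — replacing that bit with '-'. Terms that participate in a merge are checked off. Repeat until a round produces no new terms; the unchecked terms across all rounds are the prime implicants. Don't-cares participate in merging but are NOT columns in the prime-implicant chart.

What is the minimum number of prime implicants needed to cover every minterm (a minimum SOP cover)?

[col 0] 00000*, 00011*, 00100*, 00101*, 00111*, 01000*, 01001*, 01100*, 01101*, 01110*, 01111*, 10000*, 10001*, 10010*, 10011*, 10100*, 10110*, 11000*, 11010*, 11011*, 11100*, 11101*, 11110*, 11111*
[col 1] -0000*, -0011, -0100*, -1000*, -1100*, -1101*, -1110*, -1111*, 0-000*, 0-100*, 0-101*, 0-111*, 00-00*, 00-11, 001-1*, 0010-*, 01-00*, 01-01*, 0100-*, 011-0*, 011-1*, 0110-*, 0111-*, 1-000*, 1-010*, 1-011*, 1-100*, 1-110*, 10-00*, 10-10*, 100-0*, 100-1*, 1000-*, 1001-*, 101-0*, 11-00*, 11-10*, 11-11*, 110-0*, 1101-*, 111-0*, 111-1*, 1110-*, 1111-*
[col 2] --000*, --100*, -0-00*, -1-00*, -11-0*, -11-1*, -110-*, -111-*, 0--00*, 0-1-1, 0-10-, 01-0-, 011--*, 1--00*, 1--10*, 1-0-0*, 1-01-, 1-1-0*, 10--0*, 100--, 11--0*, 11-1-, 111--*
[col 3] ---00, -11--, 1---0
Prime implicants: ---00, -0011, -11--, 0-1-1, 0-10-, 00-11, 01-0-, 1---0, 1-01-, 100--, 11-1-
PI chart (minterm → PIs covering it):
  0 | ---00  (sole → essential)
  3 | -0011,00-11
  4 | ---00,0-10-
  5 | 0-1-1,0-10-
  7 | 0-1-1,00-11
  8 | ---00,01-0-
  9 | 01-0-  (sole → essential)
  12 | ---00,-11--,0-10-,01-0-
  14 | -11--  (sole → essential)
  17 | 100--  (sole → essential)
  19 | -0011,1-01-,100--
  20 | ---00,1---0
  22 | 1---0  (sole → essential)
  24 | ---00,1---0
  26 | 1---0,1-01-,11-1-
  27 | 1-01-,11-1-
  28 | ---00,-11--,1---0
  29 | -11--  (sole → essential)
  30 | -11--,1---0,11-1-
  31 | -11--,11-1-
Essential prime implicants: ---00, -11--, 01-0-, 1---0, 100--
Petrick residual → -0011, 0-1-1, 1-01-
Minimum SOP uses 8 PIs: d'e' + b'c'de + bc + a'ce + a'bd' + ae' + ac'd + ab'c'

8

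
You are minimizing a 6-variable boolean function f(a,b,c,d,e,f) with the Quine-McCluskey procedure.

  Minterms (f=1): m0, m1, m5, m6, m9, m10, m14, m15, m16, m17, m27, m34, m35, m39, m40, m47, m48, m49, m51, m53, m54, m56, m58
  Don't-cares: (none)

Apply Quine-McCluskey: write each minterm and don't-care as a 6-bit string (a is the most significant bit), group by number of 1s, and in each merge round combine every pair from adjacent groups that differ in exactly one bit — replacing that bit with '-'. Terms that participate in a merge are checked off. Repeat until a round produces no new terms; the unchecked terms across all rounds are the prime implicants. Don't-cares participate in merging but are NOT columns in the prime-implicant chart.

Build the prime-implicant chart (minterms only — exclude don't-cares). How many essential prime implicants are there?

11

Round 0: 000000✓ 000001✓ 000101✓ 000110✓ 001001✓ 001010✓ 001110✓ 001111✓ 010000✓ 010001✓ 011011 100010✓ 100011✓ 100111✓ 101000✓ 101111✓ 110000✓ 110001✓ 110011✓ 110101✓ 110110 111000✓ 111010✓
Round 1: -01111 -10000✓ -10001✓ 0-0000✓ 0-0001✓ 00-001 00-110 000-01 00000-✓ 001-10 00111- 01000-✓ 1-0011 1-1000 10-111 100-11 10001- 11-000 110-01 1100-1 11000-✓ 1110-0
Round 2: -1000- 0-000-
PIs = {-01111, -1000-, 0-000-, 00-001, 00-110, 000-01, 001-10, 00111-, 011011, 1-0011, 1-1000, 10-111, 100-11, 10001-, 11-000, 110-01, 1100-1, 110110, 1110-0}
Coverage chart:
  m0: 0-000- ←essential
  m1: 0-000-,00-001,000-01
  m5: 000-01 ←essential
  m6: 00-110 ←essential
  m9: 00-001 ←essential
  m10: 001-10 ←essential
  m14: 00-110,001-10,00111-
  m15: -01111,00111-
  m16: -1000-,0-000-
  m17: -1000-,0-000-
  m27: 011011 ←essential
  m34: 10001- ←essential
  m35: 1-0011,100-11,10001-
  m39: 10-111,100-11
  m40: 1-1000 ←essential
  m47: -01111,10-111
  m48: -1000-,11-000
  m49: -1000-,110-01,1100-1
  m51: 1-0011,1100-1
  m53: 110-01 ←essential
  m54: 110110 ←essential
  m56: 1-1000,11-000,1110-0
  m58: 1110-0 ←essential
Essential: 0-000-, 00-001, 00-110, 000-01, 001-10, 011011, 1-1000, 10001-, 110-01, 110110, 1110-0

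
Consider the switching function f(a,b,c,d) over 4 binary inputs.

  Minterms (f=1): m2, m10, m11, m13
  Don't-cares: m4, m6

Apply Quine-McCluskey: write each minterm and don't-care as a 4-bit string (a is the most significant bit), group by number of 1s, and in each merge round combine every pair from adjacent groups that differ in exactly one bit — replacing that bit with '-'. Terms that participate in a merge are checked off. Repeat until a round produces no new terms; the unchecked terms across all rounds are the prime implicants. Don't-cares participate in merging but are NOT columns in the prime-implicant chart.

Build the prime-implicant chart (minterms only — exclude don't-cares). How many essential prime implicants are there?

size-2^0 implicants → 0010(✓)  0100(✓)  0110(✓)  1010(✓)  1011(✓)  1101
size-2^1 implicants → -010  0-10  01-0  101-
Unchecked terms (primes): -010, 0-10, 01-0, 101-, 1101
Minterm coverage:
  m2 ⊆ -010,0-10
  m10 ⊆ -010,101-
  m11 ⊆ 101- [E]
  m13 ⊆ 1101 [E]
E = {101-, 1101}

2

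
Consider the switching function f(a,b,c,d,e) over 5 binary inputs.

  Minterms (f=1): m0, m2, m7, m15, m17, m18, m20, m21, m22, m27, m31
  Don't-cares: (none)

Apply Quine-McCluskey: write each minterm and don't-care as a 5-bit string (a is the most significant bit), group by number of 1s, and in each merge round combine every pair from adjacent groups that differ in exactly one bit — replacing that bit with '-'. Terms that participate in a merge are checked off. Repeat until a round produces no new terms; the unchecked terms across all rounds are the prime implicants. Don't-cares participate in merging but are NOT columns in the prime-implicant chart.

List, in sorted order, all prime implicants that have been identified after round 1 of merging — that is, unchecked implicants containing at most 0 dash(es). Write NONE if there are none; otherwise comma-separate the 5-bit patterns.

size-2^0 implicants → 00000(✓)  00010(✓)  00111(✓)  01111(✓)  10001(✓)  10010(✓)  10100(✓)  10101(✓)  10110(✓)  11011(✓)  11111(✓)
size-2^1 implicants → -0010  -1111  0-111  000-0  10-01  10-10  101-0  1010-  11-11
Unchecked terms (primes): -0010, -1111, 0-111, 000-0, 10-01, 10-10, 101-0, 1010-, 11-11

NONE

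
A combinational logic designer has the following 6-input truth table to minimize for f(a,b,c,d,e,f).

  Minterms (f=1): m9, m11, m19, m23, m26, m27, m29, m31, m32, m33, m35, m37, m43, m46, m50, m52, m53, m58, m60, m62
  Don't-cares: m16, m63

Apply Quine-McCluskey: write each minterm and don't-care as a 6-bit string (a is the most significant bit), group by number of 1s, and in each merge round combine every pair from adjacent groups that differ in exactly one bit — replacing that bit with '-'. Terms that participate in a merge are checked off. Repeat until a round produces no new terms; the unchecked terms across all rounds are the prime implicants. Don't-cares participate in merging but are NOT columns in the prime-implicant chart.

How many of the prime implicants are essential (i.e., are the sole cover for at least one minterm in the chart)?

size-2^0 implicants → 001001(✓)  001011(✓)  010000  010011(✓)  010111(✓)  011010(✓)  011011(✓)  011101(✓)  011111(✓)  100000(✓)  100001(✓)  100011(✓)  100101(✓)  101011(✓)  101110(✓)  110010(✓)  110100(✓)  110101(✓)  111010(✓)  111100(✓)  111110(✓)  111111(✓)
size-2^1 implicants → -01011  -11010  -11111  0-1011  0010-1  01-011(✓)  01-111(✓)  010-11(✓)  011-11(✓)  01101-  0111-1  1-0101  1-1110  10-011  100-01  1000-1  10000-  11-010  11-100  11010-  111-10  1111-0  11111-
size-2^2 implicants → 01--11
Unchecked terms (primes): -01011, -11010, -11111, 0-1011, 0010-1, 01--11, 010000, 01101-, 0111-1, 1-0101, 1-1110, 10-011, 100-01, 1000-1, 10000-, 11-010, 11-100, 11010-, 111-10, 1111-0, 11111-
Minterm coverage:
  m9 ⊆ 0010-1 [E]
  m11 ⊆ -01011,0-1011,0010-1
  m19 ⊆ 01--11 [E]
  m23 ⊆ 01--11 [E]
  m26 ⊆ -11010,01101-
  m27 ⊆ 0-1011,01--11,01101-
  m29 ⊆ 0111-1 [E]
  m31 ⊆ -11111,01--11,0111-1
  m32 ⊆ 10000- [E]
  m33 ⊆ 100-01,1000-1,10000-
  m35 ⊆ 10-011,1000-1
  m37 ⊆ 1-0101,100-01
  m43 ⊆ -01011,10-011
  m46 ⊆ 1-1110 [E]
  m50 ⊆ 11-010 [E]
  m52 ⊆ 11-100,11010-
  m53 ⊆ 1-0101,11010-
  m58 ⊆ -11010,11-010,111-10
  m60 ⊆ 11-100,1111-0
  m62 ⊆ 1-1110,111-10,1111-0,11111-
E = {0010-1, 01--11, 0111-1, 1-1110, 10000-, 11-010}

6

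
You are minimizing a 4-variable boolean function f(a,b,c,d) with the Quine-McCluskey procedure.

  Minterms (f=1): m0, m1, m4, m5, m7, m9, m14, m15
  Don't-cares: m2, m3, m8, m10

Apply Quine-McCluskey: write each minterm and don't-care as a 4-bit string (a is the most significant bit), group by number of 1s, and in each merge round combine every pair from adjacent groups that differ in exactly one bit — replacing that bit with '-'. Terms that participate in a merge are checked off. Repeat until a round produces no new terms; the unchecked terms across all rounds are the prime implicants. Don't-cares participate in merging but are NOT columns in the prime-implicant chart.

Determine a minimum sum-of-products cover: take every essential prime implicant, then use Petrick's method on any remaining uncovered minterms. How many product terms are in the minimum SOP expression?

4

[col 0] 0000*, 0001*, 0010*, 0011*, 0100*, 0101*, 0111*, 1000*, 1001*, 1010*, 1110*, 1111*
[col 1] -000*, -001*, -010*, -111, 0-00*, 0-01*, 0-11*, 00-0*, 00-1*, 000-*, 001-*, 01-1*, 010-*, 1-10, 10-0*, 100-*, 111-
[col 2] -0-0, -00-, 0--1, 0-0-, 00--
Prime implicants: -0-0, -00-, -111, 0--1, 0-0-, 00--, 1-10, 111-
PI chart (minterm → PIs covering it):
  0 | -0-0,-00-,0-0-,00--
  1 | -00-,0--1,0-0-,00--
  4 | 0-0-  (sole → essential)
  5 | 0--1,0-0-
  7 | -111,0--1
  9 | -00-  (sole → essential)
  14 | 1-10,111-
  15 | -111,111-
Essential prime implicants: -00-, 0-0-
Petrick residual → -111, 1-10
Minimum SOP uses 4 PIs: b'c' + bcd + a'c' + acd'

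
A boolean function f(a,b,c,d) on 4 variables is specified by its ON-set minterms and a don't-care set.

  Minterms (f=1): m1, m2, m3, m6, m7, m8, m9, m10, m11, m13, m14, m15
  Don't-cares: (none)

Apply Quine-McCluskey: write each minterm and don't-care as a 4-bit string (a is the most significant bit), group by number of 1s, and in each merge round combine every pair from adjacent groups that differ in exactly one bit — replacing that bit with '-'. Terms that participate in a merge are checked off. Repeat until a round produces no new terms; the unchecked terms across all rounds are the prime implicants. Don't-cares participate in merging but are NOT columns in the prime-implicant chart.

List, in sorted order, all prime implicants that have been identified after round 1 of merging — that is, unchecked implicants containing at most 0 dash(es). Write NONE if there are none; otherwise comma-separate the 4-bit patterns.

size-2^0 implicants → 0001(✓)  0010(✓)  0011(✓)  0110(✓)  0111(✓)  1000(✓)  1001(✓)  1010(✓)  1011(✓)  1101(✓)  1110(✓)  1111(✓)
size-2^1 implicants → -001(✓)  -010(✓)  -011(✓)  -110(✓)  -111(✓)  0-10(✓)  0-11(✓)  00-1(✓)  001-(✓)  011-(✓)  1-01(✓)  1-10(✓)  1-11(✓)  10-0(✓)  10-1(✓)  100-(✓)  101-(✓)  11-1(✓)  111-(✓)
size-2^2 implicants → --10(✓)  --11(✓)  -0-1  -01-(✓)  -11-(✓)  0-1-(✓)  1--1  1-1-(✓)  10--
size-2^3 implicants → --1-
Unchecked terms (primes): --1-, -0-1, 1--1, 10--

NONE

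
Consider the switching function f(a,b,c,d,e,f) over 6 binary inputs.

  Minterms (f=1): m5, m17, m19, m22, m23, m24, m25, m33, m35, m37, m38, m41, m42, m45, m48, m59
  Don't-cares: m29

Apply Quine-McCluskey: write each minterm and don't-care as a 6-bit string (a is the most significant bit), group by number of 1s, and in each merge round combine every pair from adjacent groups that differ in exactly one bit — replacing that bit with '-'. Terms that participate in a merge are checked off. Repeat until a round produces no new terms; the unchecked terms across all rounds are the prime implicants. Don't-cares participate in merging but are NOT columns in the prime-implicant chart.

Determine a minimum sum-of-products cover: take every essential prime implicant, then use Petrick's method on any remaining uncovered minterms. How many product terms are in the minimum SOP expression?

size-2^0 implicants → 000101(✓)  010001(✓)  010011(✓)  010110(✓)  010111(✓)  011000(✓)  011001(✓)  011101(✓)  100001(✓)  100011(✓)  100101(✓)  100110  101001(✓)  101010  101101(✓)  110000  111011
size-2^1 implicants → -00101  01-001  010-11  0100-1  01011-  011-01  01100-  10-001(✓)  10-101(✓)  100-01(✓)  1000-1  101-01(✓)
size-2^2 implicants → 10--01
Unchecked terms (primes): -00101, 01-001, 010-11, 0100-1, 01011-, 011-01, 01100-, 10--01, 1000-1, 100110, 101010, 110000, 111011
Minterm coverage:
  m5 ⊆ -00101 [E]
  m17 ⊆ 01-001,0100-1
  m19 ⊆ 010-11,0100-1
  m22 ⊆ 01011- [E]
  m23 ⊆ 010-11,01011-
  m24 ⊆ 01100- [E]
  m25 ⊆ 01-001,011-01,01100-
  m33 ⊆ 10--01,1000-1
  m35 ⊆ 1000-1 [E]
  m37 ⊆ -00101,10--01
  m38 ⊆ 100110 [E]
  m41 ⊆ 10--01 [E]
  m42 ⊆ 101010 [E]
  m45 ⊆ 10--01 [E]
  m48 ⊆ 110000 [E]
  m59 ⊆ 111011 [E]
E = {-00101, 01011-, 01100-, 10--01, 1000-1, 100110, 101010, 110000, 111011}
Petrick residual → 0100-1
Cover = b'c'de'f + a'bc'd'f + a'bc'de + a'bcd'e' + ab'e'f + ab'c'd'f + ab'c'def' + ab'cd'ef' + abc'd'e'f' + abcd'ef  |cover|=10

10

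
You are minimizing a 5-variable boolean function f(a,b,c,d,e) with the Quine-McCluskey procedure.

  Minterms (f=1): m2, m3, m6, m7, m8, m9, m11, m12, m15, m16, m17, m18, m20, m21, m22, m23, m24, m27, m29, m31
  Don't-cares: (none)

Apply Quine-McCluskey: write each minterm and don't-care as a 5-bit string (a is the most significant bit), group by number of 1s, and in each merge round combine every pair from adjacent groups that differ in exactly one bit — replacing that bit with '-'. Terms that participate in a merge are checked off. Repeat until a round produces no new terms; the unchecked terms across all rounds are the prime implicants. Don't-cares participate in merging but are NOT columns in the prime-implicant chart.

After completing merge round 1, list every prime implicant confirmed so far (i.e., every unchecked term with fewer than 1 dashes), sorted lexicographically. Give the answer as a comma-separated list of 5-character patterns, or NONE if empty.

Round 0: 00010✓ 00011✓ 00110✓ 00111✓ 01000✓ 01001✓ 01011✓ 01100✓ 01111✓ 10000✓ 10001✓ 10010✓ 10100✓ 10101✓ 10110✓ 10111✓ 11000✓ 11011✓ 11101✓ 11111✓
Round 1: -0010✓ -0110✓ -0111✓ -1000 -1011✓ -1111✓ 0-011✓ 0-111✓ 00-10✓ 00-11✓ 0001-✓ 0011-✓ 01-00 01-11✓ 010-1 0100- 1-000 1-101✓ 1-111✓ 10-00✓ 10-01✓ 10-10✓ 100-0✓ 1000-✓ 101-0✓ 101-1✓ 1010-✓ 1011-✓ 11-11✓ 111-1✓
Round 2: --111 -0-10 -011- -1-11 0--11 00-1- 1-1-1 10--0 10-0- 101--
PIs = {--111, -0-10, -011-, -1-11, -1000, 0--11, 00-1-, 01-00, 010-1, 0100-, 1-000, 1-1-1, 10--0, 10-0-, 101--}

NONE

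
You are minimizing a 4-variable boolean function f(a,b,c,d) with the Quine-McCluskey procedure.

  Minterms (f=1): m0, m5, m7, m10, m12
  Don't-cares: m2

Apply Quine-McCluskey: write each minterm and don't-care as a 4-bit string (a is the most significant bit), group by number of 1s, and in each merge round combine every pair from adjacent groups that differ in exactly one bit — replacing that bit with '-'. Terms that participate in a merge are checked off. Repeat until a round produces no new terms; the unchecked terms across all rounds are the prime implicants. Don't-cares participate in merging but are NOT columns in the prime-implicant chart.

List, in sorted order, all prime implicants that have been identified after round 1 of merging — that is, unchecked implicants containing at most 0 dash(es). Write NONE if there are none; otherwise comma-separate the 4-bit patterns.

size-2^0 implicants → 0000(✓)  0010(✓)  0101(✓)  0111(✓)  1010(✓)  1100
size-2^1 implicants → -010  00-0  01-1
Unchecked terms (primes): -010, 00-0, 01-1, 1100

1100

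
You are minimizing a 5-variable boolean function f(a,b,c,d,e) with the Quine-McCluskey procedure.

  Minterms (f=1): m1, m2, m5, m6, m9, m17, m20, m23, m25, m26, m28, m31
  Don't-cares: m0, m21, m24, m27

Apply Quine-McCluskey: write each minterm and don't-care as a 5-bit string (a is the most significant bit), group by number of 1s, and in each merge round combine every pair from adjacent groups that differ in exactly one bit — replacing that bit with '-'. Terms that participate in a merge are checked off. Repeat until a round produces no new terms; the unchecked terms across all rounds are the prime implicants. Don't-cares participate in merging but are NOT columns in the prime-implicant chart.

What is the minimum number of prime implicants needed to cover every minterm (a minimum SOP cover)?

Round 0: 00000✓ 00001✓ 00010✓ 00101✓ 00110✓ 01001✓ 10001✓ 10100✓ 10101✓ 10111✓ 11000✓ 11001✓ 11010✓ 11011✓ 11100✓ 11111✓
Round 1: -0001✓ -0101✓ -1001✓ 0-001✓ 00-01✓ 00-10 000-0 0000- 1-001✓ 1-100 1-111 10-01✓ 101-1 1010- 11-00 11-11 110-0✓ 110-1✓ 1100-✓ 1101-✓
Round 2: --001 -0-01 110--
PIs = {--001, -0-01, 00-10, 000-0, 0000-, 1-100, 1-111, 101-1, 1010-, 11-00, 11-11, 110--}
Coverage chart:
  m1: --001,-0-01,0000-
  m2: 00-10,000-0
  m5: -0-01 ←essential
  m6: 00-10 ←essential
  m9: --001 ←essential
  m17: --001,-0-01
  m20: 1-100,1010-
  m23: 1-111,101-1
  m25: --001,110--
  m26: 110-- ←essential
  m28: 1-100,11-00
  m31: 1-111,11-11
Essential: --001, -0-01, 00-10, 110--
Petrick residual → 1-100, 1-111
Min cover (6 terms): c'd'e + b'd'e + a'b'de' + acd'e' + acde + abc'

6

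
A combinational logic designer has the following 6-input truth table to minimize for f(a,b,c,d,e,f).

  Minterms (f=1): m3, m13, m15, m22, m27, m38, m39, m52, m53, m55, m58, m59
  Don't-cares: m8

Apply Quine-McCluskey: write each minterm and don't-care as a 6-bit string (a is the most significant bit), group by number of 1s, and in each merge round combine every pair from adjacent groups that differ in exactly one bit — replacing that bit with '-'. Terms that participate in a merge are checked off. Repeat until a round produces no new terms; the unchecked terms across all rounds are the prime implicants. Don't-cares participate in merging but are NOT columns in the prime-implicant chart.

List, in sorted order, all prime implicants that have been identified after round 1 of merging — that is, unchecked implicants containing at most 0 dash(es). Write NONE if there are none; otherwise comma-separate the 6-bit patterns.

000011, 001000, 010110

size-2^0 implicants → 000011  001000  001101(✓)  001111(✓)  010110  011011(✓)  100110(✓)  100111(✓)  110100(✓)  110101(✓)  110111(✓)  111010(✓)  111011(✓)
size-2^1 implicants → -11011  0011-1  1-0111  10011-  1101-1  11010-  11101-
Unchecked terms (primes): -11011, 000011, 001000, 0011-1, 010110, 1-0111, 10011-, 1101-1, 11010-, 11101-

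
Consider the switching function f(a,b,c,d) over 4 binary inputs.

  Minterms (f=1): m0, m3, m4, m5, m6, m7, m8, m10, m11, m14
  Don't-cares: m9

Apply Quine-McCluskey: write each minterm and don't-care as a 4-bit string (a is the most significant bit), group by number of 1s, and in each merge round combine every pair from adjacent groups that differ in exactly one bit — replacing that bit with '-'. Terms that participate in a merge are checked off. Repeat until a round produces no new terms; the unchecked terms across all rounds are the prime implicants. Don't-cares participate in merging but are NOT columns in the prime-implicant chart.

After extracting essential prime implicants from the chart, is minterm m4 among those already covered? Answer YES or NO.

YES

size-2^0 implicants → 0000(✓)  0011(✓)  0100(✓)  0101(✓)  0110(✓)  0111(✓)  1000(✓)  1001(✓)  1010(✓)  1011(✓)  1110(✓)
size-2^1 implicants → -000  -011  -110  0-00  0-11  01-0(✓)  01-1(✓)  010-(✓)  011-(✓)  1-10  10-0(✓)  10-1(✓)  100-(✓)  101-(✓)
size-2^2 implicants → 01--  10--
Unchecked terms (primes): -000, -011, -110, 0-00, 0-11, 01--, 1-10, 10--
Minterm coverage:
  m0 ⊆ -000,0-00
  m3 ⊆ -011,0-11
  m4 ⊆ 0-00,01--
  m5 ⊆ 01-- [E]
  m6 ⊆ -110,01--
  m7 ⊆ 0-11,01--
  m8 ⊆ -000,10--
  m10 ⊆ 1-10,10--
  m11 ⊆ -011,10--
  m14 ⊆ -110,1-10
E = {01--}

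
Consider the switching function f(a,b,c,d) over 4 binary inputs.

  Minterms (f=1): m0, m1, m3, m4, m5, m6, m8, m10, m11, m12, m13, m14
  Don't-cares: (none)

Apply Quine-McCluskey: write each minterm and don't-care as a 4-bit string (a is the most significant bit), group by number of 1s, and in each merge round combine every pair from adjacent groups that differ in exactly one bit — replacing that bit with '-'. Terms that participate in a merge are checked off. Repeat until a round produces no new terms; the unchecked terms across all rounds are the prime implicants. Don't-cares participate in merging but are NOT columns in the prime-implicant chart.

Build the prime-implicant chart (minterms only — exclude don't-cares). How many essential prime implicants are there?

2

size-2^0 implicants → 0000(✓)  0001(✓)  0011(✓)  0100(✓)  0101(✓)  0110(✓)  1000(✓)  1010(✓)  1011(✓)  1100(✓)  1101(✓)  1110(✓)
size-2^1 implicants → -000(✓)  -011  -100(✓)  -101(✓)  -110(✓)  0-00(✓)  0-01(✓)  00-1  000-(✓)  01-0(✓)  010-(✓)  1-00(✓)  1-10(✓)  10-0(✓)  101-  11-0(✓)  110-(✓)
size-2^2 implicants → --00  -1-0  -10-  0-0-  1--0
Unchecked terms (primes): --00, -011, -1-0, -10-, 0-0-, 00-1, 1--0, 101-
Minterm coverage:
  m0 ⊆ --00,0-0-
  m1 ⊆ 0-0-,00-1
  m3 ⊆ -011,00-1
  m4 ⊆ --00,-1-0,-10-,0-0-
  m5 ⊆ -10-,0-0-
  m6 ⊆ -1-0 [E]
  m8 ⊆ --00,1--0
  m10 ⊆ 1--0,101-
  m11 ⊆ -011,101-
  m12 ⊆ --00,-1-0,-10-,1--0
  m13 ⊆ -10- [E]
  m14 ⊆ -1-0,1--0
E = {-1-0, -10-}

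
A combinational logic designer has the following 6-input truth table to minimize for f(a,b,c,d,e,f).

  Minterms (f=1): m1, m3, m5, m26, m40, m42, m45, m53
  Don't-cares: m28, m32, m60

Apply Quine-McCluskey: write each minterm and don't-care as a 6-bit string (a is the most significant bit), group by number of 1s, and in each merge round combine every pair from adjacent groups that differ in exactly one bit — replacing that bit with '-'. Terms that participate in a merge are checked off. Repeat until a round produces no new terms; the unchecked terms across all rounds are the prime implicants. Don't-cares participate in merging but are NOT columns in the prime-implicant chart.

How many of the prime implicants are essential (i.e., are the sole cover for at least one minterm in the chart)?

size-2^0 implicants → 000001(✓)  000011(✓)  000101(✓)  011010  011100(✓)  100000(✓)  101000(✓)  101010(✓)  101101  110101  111100(✓)
size-2^1 implicants → -11100  000-01  0000-1  10-000  1010-0
Unchecked terms (primes): -11100, 000-01, 0000-1, 011010, 10-000, 1010-0, 101101, 110101
Minterm coverage:
  m1 ⊆ 000-01,0000-1
  m3 ⊆ 0000-1 [E]
  m5 ⊆ 000-01 [E]
  m26 ⊆ 011010 [E]
  m40 ⊆ 10-000,1010-0
  m42 ⊆ 1010-0 [E]
  m45 ⊆ 101101 [E]
  m53 ⊆ 110101 [E]
E = {000-01, 0000-1, 011010, 1010-0, 101101, 110101}

6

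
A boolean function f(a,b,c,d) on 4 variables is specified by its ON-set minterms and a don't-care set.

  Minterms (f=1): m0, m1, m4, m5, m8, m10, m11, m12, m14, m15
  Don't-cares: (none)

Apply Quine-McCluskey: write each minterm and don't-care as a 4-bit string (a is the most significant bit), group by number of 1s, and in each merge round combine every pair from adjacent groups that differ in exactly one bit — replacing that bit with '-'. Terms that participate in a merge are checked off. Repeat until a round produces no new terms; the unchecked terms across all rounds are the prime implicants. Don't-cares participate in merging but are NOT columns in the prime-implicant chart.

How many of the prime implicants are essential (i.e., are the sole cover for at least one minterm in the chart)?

[col 0] 0000*, 0001*, 0100*, 0101*, 1000*, 1010*, 1011*, 1100*, 1110*, 1111*
[col 1] -000*, -100*, 0-00*, 0-01*, 000-*, 010-*, 1-00*, 1-10*, 1-11*, 10-0*, 101-*, 11-0*, 111-*
[col 2] --00, 0-0-, 1--0, 1-1-
Prime implicants: --00, 0-0-, 1--0, 1-1-
PI chart (minterm → PIs covering it):
  0 | --00,0-0-
  1 | 0-0-  (sole → essential)
  4 | --00,0-0-
  5 | 0-0-  (sole → essential)
  8 | --00,1--0
  10 | 1--0,1-1-
  11 | 1-1-  (sole → essential)
  12 | --00,1--0
  14 | 1--0,1-1-
  15 | 1-1-  (sole → essential)
Essential prime implicants: 0-0-, 1-1-

2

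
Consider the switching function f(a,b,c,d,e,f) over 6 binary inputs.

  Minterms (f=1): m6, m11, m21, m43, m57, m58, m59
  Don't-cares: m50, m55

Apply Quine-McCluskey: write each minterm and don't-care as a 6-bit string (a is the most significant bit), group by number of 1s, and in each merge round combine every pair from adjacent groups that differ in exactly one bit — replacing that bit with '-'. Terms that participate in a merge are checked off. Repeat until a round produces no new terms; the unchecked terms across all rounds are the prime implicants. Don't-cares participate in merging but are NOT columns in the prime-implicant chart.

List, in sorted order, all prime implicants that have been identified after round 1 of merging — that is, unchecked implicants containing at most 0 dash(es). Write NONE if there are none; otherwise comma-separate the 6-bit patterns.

000110, 010101, 110111

Round 0: 000110 001011✓ 010101 101011✓ 110010✓ 110111 111001✓ 111010✓ 111011✓
Round 1: -01011 1-1011 11-010 1110-1 11101-
PIs = {-01011, 000110, 010101, 1-1011, 11-010, 110111, 1110-1, 11101-}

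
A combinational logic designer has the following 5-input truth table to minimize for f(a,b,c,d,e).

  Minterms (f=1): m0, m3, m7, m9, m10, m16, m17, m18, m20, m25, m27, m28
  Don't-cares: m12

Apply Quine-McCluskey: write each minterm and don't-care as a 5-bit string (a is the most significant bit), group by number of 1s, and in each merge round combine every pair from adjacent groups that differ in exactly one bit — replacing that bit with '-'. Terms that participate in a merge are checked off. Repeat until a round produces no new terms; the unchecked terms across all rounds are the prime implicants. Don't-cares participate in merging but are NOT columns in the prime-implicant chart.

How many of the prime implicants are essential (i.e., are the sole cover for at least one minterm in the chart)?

[col 0] 00000*, 00011*, 00111*, 01001*, 01010, 01100*, 10000*, 10001*, 10010*, 10100*, 11001*, 11011*, 11100*
[col 1] -0000, -1001, -1100, 00-11, 1-001, 1-100, 10-00, 100-0, 1000-, 110-1
Prime implicants: -0000, -1001, -1100, 00-11, 01010, 1-001, 1-100, 10-00, 100-0, 1000-, 110-1
PI chart (minterm → PIs covering it):
  0 | -0000  (sole → essential)
  3 | 00-11  (sole → essential)
  7 | 00-11  (sole → essential)
  9 | -1001  (sole → essential)
  10 | 01010  (sole → essential)
  16 | -0000,10-00,100-0,1000-
  17 | 1-001,1000-
  18 | 100-0  (sole → essential)
  20 | 1-100,10-00
  25 | -1001,1-001,110-1
  27 | 110-1  (sole → essential)
  28 | -1100,1-100
Essential prime implicants: -0000, -1001, 00-11, 01010, 100-0, 110-1

6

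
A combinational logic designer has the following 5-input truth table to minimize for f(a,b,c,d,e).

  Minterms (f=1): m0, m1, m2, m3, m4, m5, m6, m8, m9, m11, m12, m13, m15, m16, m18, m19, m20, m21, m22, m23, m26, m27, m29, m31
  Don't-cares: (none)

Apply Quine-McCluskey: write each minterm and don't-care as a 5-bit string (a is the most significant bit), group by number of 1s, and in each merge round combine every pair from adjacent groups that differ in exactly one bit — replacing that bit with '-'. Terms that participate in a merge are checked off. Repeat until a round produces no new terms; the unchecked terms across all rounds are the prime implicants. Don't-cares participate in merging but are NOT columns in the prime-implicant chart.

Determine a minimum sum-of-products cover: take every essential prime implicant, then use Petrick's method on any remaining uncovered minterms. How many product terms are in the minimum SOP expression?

[col 0] 00000*, 00001*, 00010*, 00011*, 00100*, 00101*, 00110*, 01000*, 01001*, 01011*, 01100*, 01101*, 01111*, 10000*, 10010*, 10011*, 10100*, 10101*, 10110*, 10111*, 11010*, 11011*, 11101*, 11111*
[col 1] -0000*, -0010*, -0011*, -0100*, -0101*, -0110*, -1011*, -1101*, -1111*, 0-000*, 0-001*, 0-011*, 0-100*, 0-101*, 00-00*, 00-01*, 00-10*, 000-0*, 000-1*, 0000-*, 0001-*, 001-0*, 0010-*, 01-00*, 01-01*, 01-11*, 010-1*, 0100-*, 011-1*, 0110-*, 1-010*, 1-011*, 1-101*, 1-111*, 10-00*, 10-10*, 10-11*, 100-0*, 1001-*, 101-0*, 101-1*, 1010-*, 1011-*, 11-11*, 1101-*, 111-1*
[col 2] --011, --101, -0-00*, -0-10*, -00-0*, -001-, -01-0*, -010-, -1-11, -11-1, 0--00*, 0--01*, 0-0-1, 0-00-*, 0-10-*, 00--0*, 00-0-*, 000--, 01--1, 01-0-*, 1--11, 1-01-, 1-1-1, 10--0*, 10-1-, 101--
[col 3] -0--0, 0--0-
Prime implicants: --011, --101, -0--0, -001-, -010-, -1-11, -11-1, 0--0-, 0-0-1, 000--, 01--1, 1--11, 1-01-, 1-1-1, 10-1-, 101--
PI chart (minterm → PIs covering it):
  0 | -0--0,0--0-,000--
  1 | 0--0-,0-0-1,000--
  2 | -0--0,-001-,000--
  3 | --011,-001-,0-0-1,000--
  4 | -0--0,-010-,0--0-
  5 | --101,-010-,0--0-
  6 | -0--0  (sole → essential)
  8 | 0--0-  (sole → essential)
  9 | 0--0-,0-0-1,01--1
  11 | --011,-1-11,0-0-1,01--1
  12 | 0--0-  (sole → essential)
  13 | --101,-11-1,0--0-,01--1
  15 | -1-11,-11-1,01--1
  16 | -0--0  (sole → essential)
  18 | -0--0,-001-,1-01-,10-1-
  19 | --011,-001-,1--11,1-01-,10-1-
  20 | -0--0,-010-,101--
  21 | --101,-010-,1-1-1,101--
  22 | -0--0,10-1-,101--
  23 | 1--11,1-1-1,10-1-,101--
  26 | 1-01-  (sole → essential)
  27 | --011,-1-11,1--11,1-01-
  29 | --101,-11-1,1-1-1
  31 | -1-11,-11-1,1--11,1-1-1
Essential prime implicants: -0--0, 0--0-, 1-01-
Petrick residual → --011, -1-11, 1-1-1
Minimum SOP uses 6 PIs: c'de + b'e' + bde + a'd' + ac'd + ace

6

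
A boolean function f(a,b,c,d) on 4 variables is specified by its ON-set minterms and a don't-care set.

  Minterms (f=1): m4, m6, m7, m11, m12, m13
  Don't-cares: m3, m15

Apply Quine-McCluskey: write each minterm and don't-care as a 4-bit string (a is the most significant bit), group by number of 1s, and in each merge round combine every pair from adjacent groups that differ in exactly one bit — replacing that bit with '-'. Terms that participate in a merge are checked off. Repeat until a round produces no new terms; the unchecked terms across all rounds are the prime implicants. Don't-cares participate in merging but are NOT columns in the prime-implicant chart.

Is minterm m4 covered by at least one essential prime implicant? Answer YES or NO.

NO

[col 0] 0011*, 0100*, 0110*, 0111*, 1011*, 1100*, 1101*, 1111*
[col 1] -011*, -100, -111*, 0-11*, 01-0, 011-, 1-11*, 11-1, 110-
[col 2] --11
Prime implicants: --11, -100, 01-0, 011-, 11-1, 110-
PI chart (minterm → PIs covering it):
  4 | -100,01-0
  6 | 01-0,011-
  7 | --11,011-
  11 | --11  (sole → essential)
  12 | -100,110-
  13 | 11-1,110-
Essential prime implicants: --11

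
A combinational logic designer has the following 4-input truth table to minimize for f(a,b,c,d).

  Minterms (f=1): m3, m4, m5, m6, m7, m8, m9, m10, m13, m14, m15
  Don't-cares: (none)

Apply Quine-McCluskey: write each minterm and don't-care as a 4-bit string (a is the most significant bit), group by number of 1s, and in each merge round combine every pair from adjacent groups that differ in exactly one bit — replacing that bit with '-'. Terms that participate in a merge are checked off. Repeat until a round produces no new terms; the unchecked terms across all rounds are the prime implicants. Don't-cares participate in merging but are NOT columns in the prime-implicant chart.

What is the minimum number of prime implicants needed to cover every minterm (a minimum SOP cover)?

Round 0: 0011✓ 0100✓ 0101✓ 0110✓ 0111✓ 1000✓ 1001✓ 1010✓ 1101✓ 1110✓ 1111✓
Round 1: -101✓ -110✓ -111✓ 0-11 01-0✓ 01-1✓ 010-✓ 011-✓ 1-01 1-10 10-0 100- 11-1✓ 111-✓
Round 2: -1-1 -11- 01--
PIs = {-1-1, -11-, 0-11, 01--, 1-01, 1-10, 10-0, 100-}
Coverage chart:
  m3: 0-11 ←essential
  m4: 01-- ←essential
  m5: -1-1,01--
  m6: -11-,01--
  m7: -1-1,-11-,0-11,01--
  m8: 10-0,100-
  m9: 1-01,100-
  m10: 1-10,10-0
  m13: -1-1,1-01
  m14: -11-,1-10
  m15: -1-1,-11-
Essential: 0-11, 01--
Petrick residual → -1-1, 1-10, 100-
Min cover (5 terms): bd + a'cd + a'b + acd' + ab'c'

5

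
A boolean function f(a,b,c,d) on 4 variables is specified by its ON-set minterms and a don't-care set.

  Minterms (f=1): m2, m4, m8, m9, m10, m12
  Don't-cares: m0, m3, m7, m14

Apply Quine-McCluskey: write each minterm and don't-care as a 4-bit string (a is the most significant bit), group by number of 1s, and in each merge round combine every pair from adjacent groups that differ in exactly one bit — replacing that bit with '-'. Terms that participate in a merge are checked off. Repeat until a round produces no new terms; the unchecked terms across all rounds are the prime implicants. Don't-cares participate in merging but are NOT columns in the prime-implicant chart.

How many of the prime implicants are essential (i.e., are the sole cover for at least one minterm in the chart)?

size-2^0 implicants → 0000(✓)  0010(✓)  0011(✓)  0100(✓)  0111(✓)  1000(✓)  1001(✓)  1010(✓)  1100(✓)  1110(✓)
size-2^1 implicants → -000(✓)  -010(✓)  -100(✓)  0-00(✓)  0-11  00-0(✓)  001-  1-00(✓)  1-10(✓)  10-0(✓)  100-  11-0(✓)
size-2^2 implicants → --00  -0-0  1--0
Unchecked terms (primes): --00, -0-0, 0-11, 001-, 1--0, 100-
Minterm coverage:
  m2 ⊆ -0-0,001-
  m4 ⊆ --00 [E]
  m8 ⊆ --00,-0-0,1--0,100-
  m9 ⊆ 100- [E]
  m10 ⊆ -0-0,1--0
  m12 ⊆ --00,1--0
E = {--00, 100-}

2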